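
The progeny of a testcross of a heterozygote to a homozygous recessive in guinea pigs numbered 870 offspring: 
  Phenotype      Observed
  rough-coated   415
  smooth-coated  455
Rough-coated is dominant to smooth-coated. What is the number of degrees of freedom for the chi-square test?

1

A testcross of a heterozygote (Aa × aa) gives a 1:1 phenotypic ratio.
A goodness-of-fit test with 2 phenotype classes has df = 2 − 1 = 1.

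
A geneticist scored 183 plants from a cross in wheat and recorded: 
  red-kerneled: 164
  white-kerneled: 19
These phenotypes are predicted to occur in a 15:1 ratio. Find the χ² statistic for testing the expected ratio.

5.334

The 15:1 ratio has 16 parts, so with N = 183 the expected counts are:
  red-kerneled: 183 × 15/16 = 171.5625
  white-kerneled: 183 × 1/16 = 11.4375
χ² = Σ (O − E)² / E
  red-kerneled: (164 − 171.5625)² / 171.5625 = 0.3334
  white-kerneled: (19 − 11.4375)² / 11.4375 = 5.0003
χ² = 0.3334 + 5.0003 = 5.3337 ≈ 5.334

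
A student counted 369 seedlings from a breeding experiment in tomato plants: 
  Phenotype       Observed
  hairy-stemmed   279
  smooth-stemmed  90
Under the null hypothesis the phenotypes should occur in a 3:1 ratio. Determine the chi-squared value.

Under the 3:1 hypothesis (Σ ratio = 4, N = 369):
  hairy-stemmed: 369 × 3/4 = 276.75
  smooth-stemmed: 369 × 1/4 = 92.25
χ² = Σ (O − E)² / E
  hairy-stemmed: (279 − 276.75)² / 276.75 = 0.0183
  smooth-stemmed: (90 − 92.25)² / 92.25 = 0.0549
χ² = 0.0183 + 0.0549 = 0.0732 ≈ 0.073

0.073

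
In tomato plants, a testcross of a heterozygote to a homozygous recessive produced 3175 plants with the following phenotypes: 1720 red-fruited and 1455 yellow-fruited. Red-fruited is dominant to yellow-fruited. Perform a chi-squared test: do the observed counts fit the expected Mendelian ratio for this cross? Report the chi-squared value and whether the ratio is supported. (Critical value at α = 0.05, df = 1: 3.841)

22.118; not consistent

A testcross of a heterozygote (Aa × aa) gives a 1:1 phenotypic ratio.
Under the 1:1 hypothesis (Σ ratio = 2, N = 3175):
  red-fruited: 3175 × 1/2 = 1587.5
  yellow-fruited: 3175 × 1/2 = 1587.5
χ² = Σ (O − E)² / E
  red-fruited: (1720 − 1587.5)² / 1587.5 = 11.0591
  yellow-fruited: (1455 − 1587.5)² / 1587.5 = 11.0591
χ² = 11.0591 + 11.0591 = 22.1182 ≈ 22.118
Degrees of freedom = 2 − 1 = 1; critical value at α = 0.05 is 3.841.
Since 22.118 > 3.841, we reject the null hypothesis — the data do not fit the 1:1 ratio.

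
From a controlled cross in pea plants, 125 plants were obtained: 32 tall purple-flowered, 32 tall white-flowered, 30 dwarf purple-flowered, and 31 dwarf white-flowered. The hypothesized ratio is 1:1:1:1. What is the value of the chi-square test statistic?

0.088

Under the 1:1:1:1 hypothesis (Σ ratio = 4, N = 125):
  tall purple-flowered: 125 × 1/4 = 31.25
  tall white-flowered: 125 × 1/4 = 31.25
  dwarf purple-flowered: 125 × 1/4 = 31.25
  dwarf white-flowered: 125 × 1/4 = 31.25
χ² = Σ (O − E)² / E
  tall purple-flowered: (32 − 31.25)² / 31.25 = 0.0180
  tall white-flowered: (32 − 31.25)² / 31.25 = 0.0180
  dwarf purple-flowered: (30 − 31.25)² / 31.25 = 0.0500
  dwarf white-flowered: (31 − 31.25)² / 31.25 = 0.0020
χ² = 0.0180 + 0.0180 + 0.0500 + 0.0020 = 0.088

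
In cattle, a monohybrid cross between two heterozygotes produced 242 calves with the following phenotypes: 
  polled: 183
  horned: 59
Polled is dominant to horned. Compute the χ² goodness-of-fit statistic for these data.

0.050

For a monohybrid cross between heterozygotes with complete dominance, the expected phenotypic ratio is 3:1.
Total ratio parts = 4. Expected numbers out of 242:
  polled: 242 × 3/4 = 181.5
  horned: 242 × 1/4 = 60.5
χ² = Σ (O − E)² / E
  polled: (183 − 181.5)² / 181.5 = 0.0124
  horned: (59 − 60.5)² / 60.5 = 0.0372
χ² = 0.0124 + 0.0372 = 0.0496 ≈ 0.050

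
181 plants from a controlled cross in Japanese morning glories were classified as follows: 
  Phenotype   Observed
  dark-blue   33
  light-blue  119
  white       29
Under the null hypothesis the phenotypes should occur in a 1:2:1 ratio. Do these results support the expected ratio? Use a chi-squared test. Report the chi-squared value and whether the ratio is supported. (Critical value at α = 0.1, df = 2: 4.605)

The 1:2:1 ratio has 4 parts, so with N = 181 the expected counts are:
  dark-blue: 181 × 1/4 = 45.25
  light-blue: 181 × 2/4 = 90.5
  white: 181 × 1/4 = 45.25
χ² = Σ (O − E)² / E
  dark-blue: (33 − 45.25)² / 45.25 = 3.3163
  light-blue: (119 − 90.5)² / 90.5 = 8.9751
  white: (29 − 45.25)² / 45.25 = 5.8356
χ² = 3.3163 + 8.9751 + 5.8356 = 18.127
Degrees of freedom = 3 − 1 = 2; critical value at α = 0.1 is 4.605.
Since 18.127 > 4.605, we reject the null hypothesis — the data do not fit the 1:2:1 ratio.

18.127; not consistent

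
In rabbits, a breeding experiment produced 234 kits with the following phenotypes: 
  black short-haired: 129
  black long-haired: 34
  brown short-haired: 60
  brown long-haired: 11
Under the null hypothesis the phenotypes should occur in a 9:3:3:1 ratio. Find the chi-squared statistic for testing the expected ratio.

The 9:3:3:1 ratio has 16 parts, so with N = 234 the expected counts are:
  black short-haired: 234 × 9/16 = 131.625
  black long-haired: 234 × 3/16 = 43.875
  brown short-haired: 234 × 3/16 = 43.875
  brown long-haired: 234 × 1/16 = 14.625
χ² = Σ (O − E)² / E
  black short-haired: (129 − 131.625)² / 131.625 = 0.0524
  black long-haired: (34 − 43.875)² / 43.875 = 2.2226
  brown short-haired: (60 − 43.875)² / 43.875 = 5.9263
  brown long-haired: (11 − 14.625)² / 14.625 = 0.8985
χ² = 0.0524 + 2.2226 + 5.9263 + 0.8985 = 9.0998 ≈ 9.100

9.100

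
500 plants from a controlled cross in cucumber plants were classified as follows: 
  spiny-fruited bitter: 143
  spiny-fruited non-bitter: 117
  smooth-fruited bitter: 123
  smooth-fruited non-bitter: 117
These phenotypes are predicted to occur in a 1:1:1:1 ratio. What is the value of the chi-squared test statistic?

3.648

The 1:1:1:1 ratio has 4 parts, so with N = 500 the expected counts are:
  spiny-fruited bitter: 500 × 1/4 = 125
  spiny-fruited non-bitter: 500 × 1/4 = 125
  smooth-fruited bitter: 500 × 1/4 = 125
  smooth-fruited non-bitter: 500 × 1/4 = 125
χ² = Σ (O − E)² / E
  spiny-fruited bitter: (143 − 125)² / 125 = 2.5920
  spiny-fruited non-bitter: (117 − 125)² / 125 = 0.5120
  smooth-fruited bitter: (123 − 125)² / 125 = 0.0320
  smooth-fruited non-bitter: (117 − 125)² / 125 = 0.5120
χ² = 2.5920 + 0.5120 + 0.0320 + 0.5120 = 3.648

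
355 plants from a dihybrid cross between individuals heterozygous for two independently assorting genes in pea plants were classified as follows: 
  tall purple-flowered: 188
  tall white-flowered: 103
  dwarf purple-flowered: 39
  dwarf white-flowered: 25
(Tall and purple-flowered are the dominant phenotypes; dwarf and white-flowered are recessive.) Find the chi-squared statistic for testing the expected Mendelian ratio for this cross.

32.400

A dihybrid F₂ with independent assortment and complete dominance at both loci gives a 9:3:3:1 phenotypic ratio.
Total ratio parts = 16. Expected numbers out of 355:
  tall purple-flowered: 355 × 9/16 = 199.6875
  tall white-flowered: 355 × 3/16 = 66.5625
  dwarf purple-flowered: 355 × 3/16 = 66.5625
  dwarf white-flowered: 355 × 1/16 = 22.1875
χ² = Σ (O − E)² / E
  tall purple-flowered: (188 − 199.6875)² / 199.6875 = 0.6841
  tall white-flowered: (103 − 66.5625)² / 66.5625 = 19.9465
  dwarf purple-flowered: (39 − 66.5625)² / 66.5625 = 11.4132
  dwarf white-flowered: (25 − 22.1875)² / 22.1875 = 0.3565
χ² = 0.6841 + 19.9465 + 11.4132 + 0.3565 = 32.4003 ≈ 32.400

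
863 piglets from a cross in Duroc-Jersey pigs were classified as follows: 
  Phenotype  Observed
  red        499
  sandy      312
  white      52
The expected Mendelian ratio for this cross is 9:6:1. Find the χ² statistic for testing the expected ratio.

0.866

Total ratio parts = 16. Expected numbers out of 863:
  red: 863 × 9/16 = 485.4375
  sandy: 863 × 6/16 = 323.625
  white: 863 × 1/16 = 53.9375
χ² = Σ (O − E)² / E
  red: (499 − 485.4375)² / 485.4375 = 0.3789
  sandy: (312 − 323.625)² / 323.625 = 0.4176
  white: (52 − 53.9375)² / 53.9375 = 0.0696
χ² = 0.3789 + 0.4176 + 0.0696 = 0.8661 ≈ 0.866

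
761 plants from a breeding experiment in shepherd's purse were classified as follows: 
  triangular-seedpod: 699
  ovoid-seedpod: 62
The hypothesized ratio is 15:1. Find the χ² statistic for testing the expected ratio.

4.675

Expected counts for N = 761 under a 15:1 ratio (total parts = 16):
  triangular-seedpod: 761 × 15/16 = 713.4375
  ovoid-seedpod: 761 × 1/16 = 47.5625
χ² = Σ (O − E)² / E
  triangular-seedpod: (699 − 713.4375)² / 713.4375 = 0.2922
  ovoid-seedpod: (62 − 47.5625)² / 47.5625 = 4.3825
χ² = 0.2922 + 4.3825 = 4.6747 ≈ 4.675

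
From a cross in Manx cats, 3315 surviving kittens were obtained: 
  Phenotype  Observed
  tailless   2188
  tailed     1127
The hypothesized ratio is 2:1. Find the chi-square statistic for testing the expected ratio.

Under the 2:1 hypothesis (Σ ratio = 3, N = 3315):
  tailless: 3315 × 2/3 = 2210
  tailed: 3315 × 1/3 = 1105
χ² = Σ (O − E)² / E
  tailless: (2188 − 2210)² / 2210 = 0.2190
  tailed: (1127 − 1105)² / 1105 = 0.4380
χ² = 0.2190 + 0.4380 = 0.657

0.657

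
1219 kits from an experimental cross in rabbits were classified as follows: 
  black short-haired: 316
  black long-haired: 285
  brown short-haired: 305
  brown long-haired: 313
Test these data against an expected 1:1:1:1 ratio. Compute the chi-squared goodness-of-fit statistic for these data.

Total ratio parts = 4. Expected numbers out of 1219:
  black short-haired: 1219 × 1/4 = 304.75
  black long-haired: 1219 × 1/4 = 304.75
  brown short-haired: 1219 × 1/4 = 304.75
  brown long-haired: 1219 × 1/4 = 304.75
χ² = Σ (O − E)² / E
  black short-haired: (316 − 304.75)² / 304.75 = 0.4153
  black long-haired: (285 − 304.75)² / 304.75 = 1.2799
  brown short-haired: (305 − 304.75)² / 304.75 = 0.0002
  brown long-haired: (313 − 304.75)² / 304.75 = 0.2233
χ² = 0.4153 + 1.2799 + 0.0002 + 0.2233 = 1.9187 ≈ 1.919

1.919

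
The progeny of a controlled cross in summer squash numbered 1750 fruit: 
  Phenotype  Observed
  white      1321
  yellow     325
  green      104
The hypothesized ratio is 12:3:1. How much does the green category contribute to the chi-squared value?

Under the 12:3:1 hypothesis (Σ ratio = 16, N = 1750):
  white: 1750 × 12/16 = 1312.5
  yellow: 1750 × 3/16 = 328.125
  green: 1750 × 1/16 = 109.375
Contribution of green: (104 − 109.375)² / 109.375 = 0.2641

0.264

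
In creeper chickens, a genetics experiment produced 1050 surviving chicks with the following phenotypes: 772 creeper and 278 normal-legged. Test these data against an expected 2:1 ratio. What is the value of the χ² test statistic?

22.217

Total ratio parts = 3. Expected numbers out of 1050:
  creeper: 1050 × 2/3 = 700
  normal-legged: 1050 × 1/3 = 350
χ² = Σ (O − E)² / E
  creeper: (772 − 700)² / 700 = 7.4057
  normal-legged: (278 − 350)² / 350 = 14.8114
χ² = 7.4057 + 14.8114 = 22.2171 ≈ 22.217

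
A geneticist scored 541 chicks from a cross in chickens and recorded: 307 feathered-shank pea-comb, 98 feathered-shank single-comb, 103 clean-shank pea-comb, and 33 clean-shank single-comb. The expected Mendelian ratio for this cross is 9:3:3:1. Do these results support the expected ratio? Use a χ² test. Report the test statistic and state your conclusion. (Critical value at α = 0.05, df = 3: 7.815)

Under the 9:3:3:1 hypothesis (Σ ratio = 16, N = 541):
  feathered-shank pea-comb: 541 × 9/16 = 304.3125
  feathered-shank single-comb: 541 × 3/16 = 101.4375
  clean-shank pea-comb: 541 × 3/16 = 101.4375
  clean-shank single-comb: 541 × 1/16 = 33.8125
χ² = Σ (O − E)² / E
  feathered-shank pea-comb: (307 − 304.3125)² / 304.3125 = 0.0237
  feathered-shank single-comb: (98 − 101.4375)² / 101.4375 = 0.1165
  clean-shank pea-comb: (103 − 101.4375)² / 101.4375 = 0.0241
  clean-shank single-comb: (33 − 33.8125)² / 33.8125 = 0.0195
χ² = 0.0237 + 0.1165 + 0.0241 + 0.0195 = 0.1838 ≈ 0.184
Degrees of freedom = 4 − 1 = 3; critical value at α = 0.05 is 7.815.
Since 0.184 < 7.815, we fail to reject the null hypothesis — the data are consistent with the 9:3:3:1 ratio.

0.184; consistent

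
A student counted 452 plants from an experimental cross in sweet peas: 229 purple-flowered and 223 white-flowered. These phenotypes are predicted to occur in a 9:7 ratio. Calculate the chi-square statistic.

5.732

The 9:7 ratio has 16 parts, so with N = 452 the expected counts are:
  purple-flowered: 452 × 9/16 = 254.25
  white-flowered: 452 × 7/16 = 197.75
χ² = Σ (O − E)² / E
  purple-flowered: (229 − 254.25)² / 254.25 = 2.5076
  white-flowered: (223 − 197.75)² / 197.75 = 3.2241
χ² = 2.5076 + 3.2241 = 5.7317 ≈ 5.732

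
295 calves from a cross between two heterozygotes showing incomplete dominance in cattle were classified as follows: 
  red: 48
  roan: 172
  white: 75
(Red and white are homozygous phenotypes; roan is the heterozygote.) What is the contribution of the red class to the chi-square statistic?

8.991

With incomplete dominance, a heterozygote × heterozygote cross gives a 1:2:1 phenotypic ratio.
The 1:2:1 ratio has 4 parts, so with N = 295 the expected counts are:
  red: 295 × 1/4 = 73.75
  roan: 295 × 2/4 = 147.5
  white: 295 × 1/4 = 73.75
Contribution of red: (48 − 73.75)² / 73.75 = 8.9907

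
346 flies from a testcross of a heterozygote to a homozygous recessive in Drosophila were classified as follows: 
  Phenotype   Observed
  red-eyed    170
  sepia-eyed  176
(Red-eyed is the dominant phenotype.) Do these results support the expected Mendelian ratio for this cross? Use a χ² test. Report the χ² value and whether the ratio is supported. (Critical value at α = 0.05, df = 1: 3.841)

A testcross of a heterozygote (Aa × aa) gives a 1:1 phenotypic ratio.
Total ratio parts = 2. Expected numbers out of 346:
  red-eyed: 346 × 1/2 = 173
  sepia-eyed: 346 × 1/2 = 173
χ² = Σ (O − E)² / E
  red-eyed: (170 − 173)² / 173 = 0.0520
  sepia-eyed: (176 − 173)² / 173 = 0.0520
χ² = 0.0520 + 0.0520 = 0.104
Degrees of freedom = 2 − 1 = 1; critical value at α = 0.05 is 3.841.
Since 0.104 < 3.841, we fail to reject the null hypothesis — the data are consistent with the 1:1 ratio.

0.104; consistent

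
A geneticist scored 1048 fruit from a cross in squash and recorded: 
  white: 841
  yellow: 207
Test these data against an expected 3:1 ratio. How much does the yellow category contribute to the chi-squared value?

Under the 3:1 hypothesis (Σ ratio = 4, N = 1048):
  white: 1048 × 3/4 = 786
  yellow: 1048 × 1/4 = 262
Contribution of yellow: (207 − 262)² / 262 = 11.5458

11.546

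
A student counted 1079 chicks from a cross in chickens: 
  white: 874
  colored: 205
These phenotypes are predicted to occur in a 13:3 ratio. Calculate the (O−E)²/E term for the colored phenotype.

Total ratio parts = 16. Expected numbers out of 1079:
  white: 1079 × 13/16 = 876.6875
  colored: 1079 × 3/16 = 202.3125
Contribution of colored: (205 − 202.3125)² / 202.3125 = 0.0357

0.036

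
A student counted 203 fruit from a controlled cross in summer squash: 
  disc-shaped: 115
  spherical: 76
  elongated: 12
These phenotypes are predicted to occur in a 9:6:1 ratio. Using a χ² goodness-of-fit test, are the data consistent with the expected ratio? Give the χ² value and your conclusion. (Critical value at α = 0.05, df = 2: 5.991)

The 9:6:1 ratio has 16 parts, so with N = 203 the expected counts are:
  disc-shaped: 203 × 9/16 = 114.1875
  spherical: 203 × 6/16 = 76.125
  elongated: 203 × 1/16 = 12.6875
χ² = Σ (O − E)² / E
  disc-shaped: (115 − 114.1875)² / 114.1875 = 0.0058
  spherical: (76 − 76.125)² / 76.125 = 0.0002
  elongated: (12 − 12.6875)² / 12.6875 = 0.0373
χ² = 0.0058 + 0.0002 + 0.0373 = 0.0433 ≈ 0.043
Degrees of freedom = 3 − 1 = 2; critical value at α = 0.05 is 5.991.
Since 0.043 < 5.991, we fail to reject the null hypothesis — the data are consistent with the 9:6:1 ratio.

0.043; consistent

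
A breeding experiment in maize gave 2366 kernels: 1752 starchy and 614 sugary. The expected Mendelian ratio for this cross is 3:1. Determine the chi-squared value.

1.141

Under the 3:1 hypothesis (Σ ratio = 4, N = 2366):
  starchy: 2366 × 3/4 = 1774.5
  sugary: 2366 × 1/4 = 591.5
χ² = Σ (O − E)² / E
  starchy: (1752 − 1774.5)² / 1774.5 = 0.2853
  sugary: (614 − 591.5)² / 591.5 = 0.8559
χ² = 0.2853 + 0.8559 = 1.1412 ≈ 1.141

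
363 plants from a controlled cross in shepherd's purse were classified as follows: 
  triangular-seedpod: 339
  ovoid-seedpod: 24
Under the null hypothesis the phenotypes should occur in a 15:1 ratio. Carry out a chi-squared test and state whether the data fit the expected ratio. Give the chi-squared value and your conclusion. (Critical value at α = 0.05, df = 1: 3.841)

Total ratio parts = 16. Expected numbers out of 363:
  triangular-seedpod: 363 × 15/16 = 340.3125
  ovoid-seedpod: 363 × 1/16 = 22.6875
χ² = Σ (O − E)² / E
  triangular-seedpod: (339 − 340.3125)² / 340.3125 = 0.0051
  ovoid-seedpod: (24 − 22.6875)² / 22.6875 = 0.0759
χ² = 0.0051 + 0.0759 = 0.081
Degrees of freedom = 2 − 1 = 1; critical value at α = 0.05 is 3.841.
Since 0.081 < 3.841, we fail to reject the null hypothesis — the data are consistent with the 15:1 ratio.

0.081; consistent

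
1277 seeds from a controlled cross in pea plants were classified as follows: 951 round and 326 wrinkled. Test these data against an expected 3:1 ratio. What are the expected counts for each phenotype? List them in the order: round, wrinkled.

957.75, 319.25

Expected counts for N = 1277 under a 3:1 ratio (total parts = 4):
  round: 1277 × 3/4 = 957.75
  wrinkled: 1277 × 1/4 = 319.25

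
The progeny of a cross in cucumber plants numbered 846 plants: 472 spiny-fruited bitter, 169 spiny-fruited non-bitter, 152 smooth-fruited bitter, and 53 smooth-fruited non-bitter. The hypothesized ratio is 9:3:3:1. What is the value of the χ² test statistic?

Total ratio parts = 16. Expected numbers out of 846:
  spiny-fruited bitter: 846 × 9/16 = 475.875
  spiny-fruited non-bitter: 846 × 3/16 = 158.625
  smooth-fruited bitter: 846 × 3/16 = 158.625
  smooth-fruited non-bitter: 846 × 1/16 = 52.875
χ² = Σ (O − E)² / E
  spiny-fruited bitter: (472 − 475.875)² / 475.875 = 0.0316
  spiny-fruited non-bitter: (169 − 158.625)² / 158.625 = 0.6786
  smooth-fruited bitter: (152 − 158.625)² / 158.625 = 0.2767
  smooth-fruited non-bitter: (53 − 52.875)² / 52.875 = 0.0003
χ² = 0.0316 + 0.6786 + 0.2767 + 0.0003 = 0.9872 ≈ 0.987

0.987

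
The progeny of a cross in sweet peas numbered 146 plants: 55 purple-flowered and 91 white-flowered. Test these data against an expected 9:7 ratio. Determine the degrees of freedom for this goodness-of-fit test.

1

A goodness-of-fit test with 2 phenotype classes has df = 2 − 1 = 1.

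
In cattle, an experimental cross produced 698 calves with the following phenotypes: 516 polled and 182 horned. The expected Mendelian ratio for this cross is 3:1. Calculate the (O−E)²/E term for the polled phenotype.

0.107

The 3:1 ratio has 4 parts, so with N = 698 the expected counts are:
  polled: 698 × 3/4 = 523.5
  horned: 698 × 1/4 = 174.5
Contribution of polled: (516 − 523.5)² / 523.5 = 0.1074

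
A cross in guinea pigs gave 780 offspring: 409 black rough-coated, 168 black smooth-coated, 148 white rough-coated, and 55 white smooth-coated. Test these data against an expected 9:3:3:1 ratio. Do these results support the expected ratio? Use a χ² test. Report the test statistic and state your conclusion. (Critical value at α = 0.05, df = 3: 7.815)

6.074; consistent

Total ratio parts = 16. Expected numbers out of 780:
  black rough-coated: 780 × 9/16 = 438.75
  black smooth-coated: 780 × 3/16 = 146.25
  white rough-coated: 780 × 3/16 = 146.25
  white smooth-coated: 780 × 1/16 = 48.75
χ² = Σ (O − E)² / E
  black rough-coated: (409 − 438.75)² / 438.75 = 2.0172
  black smooth-coated: (168 − 146.25)² / 146.25 = 3.2346
  white rough-coated: (148 − 146.25)² / 146.25 = 0.0209
  white smooth-coated: (55 − 48.75)² / 48.75 = 0.8013
χ² = 2.0172 + 3.2346 + 0.0209 + 0.8013 = 6.074
Degrees of freedom = 4 − 1 = 3; critical value at α = 0.05 is 7.815.
Since 6.074 < 7.815, we fail to reject the null hypothesis — the data are consistent with the 9:3:3:1 ratio.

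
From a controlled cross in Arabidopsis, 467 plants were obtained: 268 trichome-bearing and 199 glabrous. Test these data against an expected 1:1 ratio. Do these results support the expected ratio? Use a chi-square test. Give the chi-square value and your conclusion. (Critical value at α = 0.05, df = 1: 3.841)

10.195; not consistent

Under the 1:1 hypothesis (Σ ratio = 2, N = 467):
  trichome-bearing: 467 × 1/2 = 233.5
  glabrous: 467 × 1/2 = 233.5
χ² = Σ (O − E)² / E
  trichome-bearing: (268 − 233.5)² / 233.5 = 5.0974
  glabrous: (199 − 233.5)² / 233.5 = 5.0974
χ² = 5.0974 + 5.0974 = 10.1948 ≈ 10.195
Degrees of freedom = 2 − 1 = 1; critical value at α = 0.05 is 3.841.
Since 10.195 > 3.841, we reject the null hypothesis — the data do not fit the 1:1 ratio.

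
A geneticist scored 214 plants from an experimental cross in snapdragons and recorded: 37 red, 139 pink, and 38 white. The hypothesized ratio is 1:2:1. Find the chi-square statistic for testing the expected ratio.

Expected counts for N = 214 under a 1:2:1 ratio (total parts = 4):
  red: 214 × 1/4 = 53.5
  pink: 214 × 2/4 = 107
  white: 214 × 1/4 = 53.5
χ² = Σ (O − E)² / E
  red: (37 − 53.5)² / 53.5 = 5.0888
  pink: (139 − 107)² / 107 = 9.5701
  white: (38 − 53.5)² / 53.5 = 4.4907
χ² = 5.0888 + 9.5701 + 4.4907 = 19.1496 ≈ 19.150

19.150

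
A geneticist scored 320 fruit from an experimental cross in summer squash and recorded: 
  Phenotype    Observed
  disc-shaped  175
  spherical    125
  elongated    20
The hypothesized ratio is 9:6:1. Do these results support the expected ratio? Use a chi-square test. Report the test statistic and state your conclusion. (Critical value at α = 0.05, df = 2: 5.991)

0.347; consistent

The 9:6:1 ratio has 16 parts, so with N = 320 the expected counts are:
  disc-shaped: 320 × 9/16 = 180
  spherical: 320 × 6/16 = 120
  elongated: 320 × 1/16 = 20
χ² = Σ (O − E)² / E
  disc-shaped: (175 − 180)² / 180 = 0.1389
  spherical: (125 − 120)² / 120 = 0.2083
  elongated: (20 − 20)² / 20 = 0.0000
χ² = 0.1389 + 0.2083 + 0.0000 = 0.3472 ≈ 0.347
Degrees of freedom = 3 − 1 = 2; critical value at α = 0.05 is 5.991.
Since 0.347 < 5.991, we fail to reject the null hypothesis — the data are consistent with the 9:6:1 ratio.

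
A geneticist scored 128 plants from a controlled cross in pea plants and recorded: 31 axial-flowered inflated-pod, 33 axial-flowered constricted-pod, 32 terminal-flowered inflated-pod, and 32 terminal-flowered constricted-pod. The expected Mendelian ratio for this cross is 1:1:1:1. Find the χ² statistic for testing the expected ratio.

0.062

Total ratio parts = 4. Expected numbers out of 128:
  axial-flowered inflated-pod: 128 × 1/4 = 32
  axial-flowered constricted-pod: 128 × 1/4 = 32
  terminal-flowered inflated-pod: 128 × 1/4 = 32
  terminal-flowered constricted-pod: 128 × 1/4 = 32
χ² = Σ (O − E)² / E
  axial-flowered inflated-pod: (31 − 32)² / 32 = 0.0312
  axial-flowered constricted-pod: (33 − 32)² / 32 = 0.0312
  terminal-flowered inflated-pod: (32 − 32)² / 32 = 0.0000
  terminal-flowered constricted-pod: (32 − 32)² / 32 = 0.0000
χ² = 0.0312 + 0.0312 + 0.0000 + 0.0000 = 0.0624 ≈ 0.062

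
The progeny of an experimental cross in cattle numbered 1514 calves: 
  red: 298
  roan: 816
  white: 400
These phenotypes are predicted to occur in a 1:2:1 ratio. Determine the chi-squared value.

Total ratio parts = 4. Expected numbers out of 1514:
  red: 1514 × 1/4 = 378.5
  roan: 1514 × 2/4 = 757
  white: 1514 × 1/4 = 378.5
χ² = Σ (O − E)² / E
  red: (298 − 378.5)² / 378.5 = 17.1209
  roan: (816 − 757)² / 757 = 4.5984
  white: (400 − 378.5)² / 378.5 = 1.2213
χ² = 17.1209 + 4.5984 + 1.2213 = 22.9406 ≈ 22.941

22.941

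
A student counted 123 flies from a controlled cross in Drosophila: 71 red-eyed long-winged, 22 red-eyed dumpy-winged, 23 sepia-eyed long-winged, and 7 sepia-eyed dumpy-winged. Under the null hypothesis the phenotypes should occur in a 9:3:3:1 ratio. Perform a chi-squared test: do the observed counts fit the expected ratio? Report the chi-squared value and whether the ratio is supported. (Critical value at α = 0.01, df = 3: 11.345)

0.158; consistent

Total ratio parts = 16. Expected numbers out of 123:
  red-eyed long-winged: 123 × 9/16 = 69.1875
  red-eyed dumpy-winged: 123 × 3/16 = 23.0625
  sepia-eyed long-winged: 123 × 3/16 = 23.0625
  sepia-eyed dumpy-winged: 123 × 1/16 = 7.6875
χ² = Σ (O − E)² / E
  red-eyed long-winged: (71 − 69.1875)² / 69.1875 = 0.0475
  red-eyed dumpy-winged: (22 − 23.0625)² / 23.0625 = 0.0489
  sepia-eyed long-winged: (23 − 23.0625)² / 23.0625 = 0.0002
  sepia-eyed dumpy-winged: (7 − 7.6875)² / 7.6875 = 0.0615
χ² = 0.0475 + 0.0489 + 0.0002 + 0.0615 = 0.1581 ≈ 0.158
Degrees of freedom = 4 − 1 = 3; critical value at α = 0.01 is 11.345.
Since 0.158 < 11.345, we fail to reject the null hypothesis — the data are consistent with the 9:3:3:1 ratio.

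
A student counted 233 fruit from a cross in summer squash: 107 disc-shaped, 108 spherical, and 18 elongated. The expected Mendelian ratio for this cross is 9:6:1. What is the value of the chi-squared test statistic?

10.098

Under the 9:6:1 hypothesis (Σ ratio = 16, N = 233):
  disc-shaped: 233 × 9/16 = 131.0625
  spherical: 233 × 6/16 = 87.375
  elongated: 233 × 1/16 = 14.5625
χ² = Σ (O − E)² / E
  disc-shaped: (107 − 131.0625)² / 131.0625 = 4.4178
  spherical: (108 − 87.375)² / 87.375 = 4.8686
  elongated: (18 − 14.5625)² / 14.5625 = 0.8114
χ² = 4.4178 + 4.8686 + 0.8114 = 10.0978 ≈ 10.098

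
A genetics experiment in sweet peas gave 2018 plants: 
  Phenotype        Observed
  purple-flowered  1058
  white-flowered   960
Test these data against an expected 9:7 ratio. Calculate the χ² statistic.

Under the 9:7 hypothesis (Σ ratio = 16, N = 2018):
  purple-flowered: 2018 × 9/16 = 1135.125
  white-flowered: 2018 × 7/16 = 882.875
χ² = Σ (O − E)² / E
  purple-flowered: (1058 − 1135.125)² / 1135.125 = 5.2402
  white-flowered: (960 − 882.875)² / 882.875 = 6.7374
χ² = 5.2402 + 6.7374 = 11.9776 ≈ 11.978

11.978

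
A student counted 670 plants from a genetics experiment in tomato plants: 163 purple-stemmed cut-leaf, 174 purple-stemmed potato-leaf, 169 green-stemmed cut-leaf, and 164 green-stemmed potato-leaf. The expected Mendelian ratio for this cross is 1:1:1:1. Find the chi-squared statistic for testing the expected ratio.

0.460

The 1:1:1:1 ratio has 4 parts, so with N = 670 the expected counts are:
  purple-stemmed cut-leaf: 670 × 1/4 = 167.5
  purple-stemmed potato-leaf: 670 × 1/4 = 167.5
  green-stemmed cut-leaf: 670 × 1/4 = 167.5
  green-stemmed potato-leaf: 670 × 1/4 = 167.5
χ² = Σ (O − E)² / E
  purple-stemmed cut-leaf: (163 − 167.5)² / 167.5 = 0.1209
  purple-stemmed potato-leaf: (174 − 167.5)² / 167.5 = 0.2522
  green-stemmed cut-leaf: (169 − 167.5)² / 167.5 = 0.0134
  green-stemmed potato-leaf: (164 − 167.5)² / 167.5 = 0.0731
χ² = 0.1209 + 0.2522 + 0.0134 + 0.0731 = 0.4596 ≈ 0.460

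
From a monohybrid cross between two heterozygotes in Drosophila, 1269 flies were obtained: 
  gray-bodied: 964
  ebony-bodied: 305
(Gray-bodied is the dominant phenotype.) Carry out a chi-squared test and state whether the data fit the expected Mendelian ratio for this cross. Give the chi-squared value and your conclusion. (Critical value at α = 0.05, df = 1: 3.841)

For a monohybrid cross between heterozygotes with complete dominance, the expected phenotypic ratio is 3:1.
Under the 3:1 hypothesis (Σ ratio = 4, N = 1269):
  gray-bodied: 1269 × 3/4 = 951.75
  ebony-bodied: 1269 × 1/4 = 317.25
χ² = Σ (O − E)² / E
  gray-bodied: (964 − 951.75)² / 951.75 = 0.1577
  ebony-bodied: (305 − 317.25)² / 317.25 = 0.4730
χ² = 0.1577 + 0.4730 = 0.6307 ≈ 0.631
Degrees of freedom = 2 − 1 = 1; critical value at α = 0.05 is 3.841.
Since 0.631 < 3.841, we fail to reject the null hypothesis — the data are consistent with the 3:1 ratio.

0.631; consistent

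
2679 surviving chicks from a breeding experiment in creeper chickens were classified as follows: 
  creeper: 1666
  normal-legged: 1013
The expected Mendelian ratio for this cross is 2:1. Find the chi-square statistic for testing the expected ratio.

24.188

The 2:1 ratio has 3 parts, so with N = 2679 the expected counts are:
  creeper: 2679 × 2/3 = 1786
  normal-legged: 2679 × 1/3 = 893
χ² = Σ (O − E)² / E
  creeper: (1666 − 1786)² / 1786 = 8.0627
  normal-legged: (1013 − 893)² / 893 = 16.1254
χ² = 8.0627 + 16.1254 = 24.1881 ≈ 24.188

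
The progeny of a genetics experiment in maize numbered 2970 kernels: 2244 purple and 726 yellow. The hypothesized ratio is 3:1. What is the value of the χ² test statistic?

Total ratio parts = 4. Expected numbers out of 2970:
  purple: 2970 × 3/4 = 2227.5
  yellow: 2970 × 1/4 = 742.5
χ² = Σ (O − E)² / E
  purple: (2244 − 2227.5)² / 2227.5 = 0.1222
  yellow: (726 − 742.5)² / 742.5 = 0.3667
χ² = 0.1222 + 0.3667 = 0.4889 ≈ 0.489

0.489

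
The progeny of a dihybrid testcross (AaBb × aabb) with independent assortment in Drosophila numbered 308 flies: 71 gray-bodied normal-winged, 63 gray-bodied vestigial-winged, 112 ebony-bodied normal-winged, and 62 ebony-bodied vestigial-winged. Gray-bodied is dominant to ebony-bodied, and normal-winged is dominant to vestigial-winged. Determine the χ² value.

A dihybrid testcross with independent assortment gives a 1:1:1:1 ratio.
Expected counts for N = 308 under a 1:1:1:1 ratio (total parts = 4):
  gray-bodied normal-winged: 308 × 1/4 = 77
  gray-bodied vestigial-winged: 308 × 1/4 = 77
  ebony-bodied normal-winged: 308 × 1/4 = 77
  ebony-bodied vestigial-winged: 308 × 1/4 = 77
χ² = Σ (O − E)² / E
  gray-bodied normal-winged: (71 − 77)² / 77 = 0.4675
  gray-bodied vestigial-winged: (63 − 77)² / 77 = 2.5455
  ebony-bodied normal-winged: (112 − 77)² / 77 = 15.9091
  ebony-bodied vestigial-winged: (62 − 77)² / 77 = 2.9221
χ² = 0.4675 + 2.5455 + 15.9091 + 2.9221 = 21.8442 ≈ 21.844

21.844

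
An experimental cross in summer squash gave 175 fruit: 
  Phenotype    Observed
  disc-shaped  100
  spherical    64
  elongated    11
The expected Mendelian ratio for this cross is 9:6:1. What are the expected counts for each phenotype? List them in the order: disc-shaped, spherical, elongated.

98.4375, 65.625, 10.9375

Total ratio parts = 16. Expected numbers out of 175:
  disc-shaped: 175 × 9/16 = 98.4375
  spherical: 175 × 6/16 = 65.625
  elongated: 175 × 1/16 = 10.9375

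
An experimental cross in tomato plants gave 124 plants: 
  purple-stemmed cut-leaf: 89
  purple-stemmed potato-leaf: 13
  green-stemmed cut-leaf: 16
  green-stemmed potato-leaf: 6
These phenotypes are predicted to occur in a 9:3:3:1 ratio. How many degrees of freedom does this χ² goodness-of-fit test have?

A goodness-of-fit test with 4 phenotype classes has df = 4 − 1 = 3.

3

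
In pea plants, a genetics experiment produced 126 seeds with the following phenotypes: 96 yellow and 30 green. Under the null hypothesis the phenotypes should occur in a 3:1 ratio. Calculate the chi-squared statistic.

Under the 3:1 hypothesis (Σ ratio = 4, N = 126):
  yellow: 126 × 3/4 = 94.5
  green: 126 × 1/4 = 31.5
χ² = Σ (O − E)² / E
  yellow: (96 − 94.5)² / 94.5 = 0.0238
  green: (30 − 31.5)² / 31.5 = 0.0714
χ² = 0.0238 + 0.0714 = 0.0952 ≈ 0.095

0.095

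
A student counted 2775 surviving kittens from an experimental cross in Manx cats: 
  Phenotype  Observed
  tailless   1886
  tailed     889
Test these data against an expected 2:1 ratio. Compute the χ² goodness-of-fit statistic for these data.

Under the 2:1 hypothesis (Σ ratio = 3, N = 2775):
  tailless: 2775 × 2/3 = 1850
  tailed: 2775 × 1/3 = 925
χ² = Σ (O − E)² / E
  tailless: (1886 − 1850)² / 1850 = 0.7005
  tailed: (889 − 925)² / 925 = 1.4011
χ² = 0.7005 + 1.4011 = 2.1016 ≈ 2.102

2.102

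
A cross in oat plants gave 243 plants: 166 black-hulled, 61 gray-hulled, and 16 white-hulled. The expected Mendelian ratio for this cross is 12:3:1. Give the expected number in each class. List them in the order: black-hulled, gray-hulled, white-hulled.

Total ratio parts = 16. Expected numbers out of 243:
  black-hulled: 243 × 12/16 = 182.25
  gray-hulled: 243 × 3/16 = 45.5625
  white-hulled: 243 × 1/16 = 15.1875

182.25, 45.5625, 15.1875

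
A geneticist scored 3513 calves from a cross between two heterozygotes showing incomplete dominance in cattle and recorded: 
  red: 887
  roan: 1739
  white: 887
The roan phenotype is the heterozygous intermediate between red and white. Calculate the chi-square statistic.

0.349

With incomplete dominance, a heterozygote × heterozygote cross gives a 1:2:1 phenotypic ratio.
Expected counts for N = 3513 under a 1:2:1 ratio (total parts = 4):
  red: 3513 × 1/4 = 878.25
  roan: 3513 × 2/4 = 1756.5
  white: 3513 × 1/4 = 878.25
χ² = Σ (O − E)² / E
  red: (887 − 878.25)² / 878.25 = 0.0872
  roan: (1739 − 1756.5)² / 1756.5 = 0.1744
  white: (887 − 878.25)² / 878.25 = 0.0872
χ² = 0.0872 + 0.1744 + 0.0872 = 0.3488 ≈ 0.349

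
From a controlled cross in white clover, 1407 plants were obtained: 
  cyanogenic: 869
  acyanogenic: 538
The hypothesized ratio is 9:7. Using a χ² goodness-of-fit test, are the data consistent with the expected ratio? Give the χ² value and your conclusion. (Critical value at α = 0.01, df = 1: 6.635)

17.374; not consistent

Total ratio parts = 16. Expected numbers out of 1407:
  cyanogenic: 1407 × 9/16 = 791.4375
  acyanogenic: 1407 × 7/16 = 615.5625
χ² = Σ (O − E)² / E
  cyanogenic: (869 − 791.4375)² / 791.4375 = 7.6013
  acyanogenic: (538 − 615.5625)² / 615.5625 = 9.7731
χ² = 7.6013 + 9.7731 = 17.3744 ≈ 17.374
Degrees of freedom = 2 − 1 = 1; critical value at α = 0.01 is 6.635.
Since 17.374 > 6.635, we reject the null hypothesis — the data do not fit the 9:7 ratio.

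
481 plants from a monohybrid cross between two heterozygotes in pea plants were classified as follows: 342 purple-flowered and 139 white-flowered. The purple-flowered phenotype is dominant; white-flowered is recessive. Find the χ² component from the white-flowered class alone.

For a monohybrid cross between heterozygotes with complete dominance, the expected phenotypic ratio is 3:1.
Total ratio parts = 4. Expected numbers out of 481:
  purple-flowered: 481 × 3/4 = 360.75
  white-flowered: 481 × 1/4 = 120.25
Contribution of white-flowered: (139 − 120.25)² / 120.25 = 2.9236

2.924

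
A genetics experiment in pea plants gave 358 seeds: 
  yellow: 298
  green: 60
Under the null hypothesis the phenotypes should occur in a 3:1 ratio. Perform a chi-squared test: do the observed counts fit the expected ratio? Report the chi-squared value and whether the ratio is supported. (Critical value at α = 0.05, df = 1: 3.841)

12.965; not consistent

The 3:1 ratio has 4 parts, so with N = 358 the expected counts are:
  yellow: 358 × 3/4 = 268.5
  green: 358 × 1/4 = 89.5
χ² = Σ (O − E)² / E
  yellow: (298 − 268.5)² / 268.5 = 3.2412
  green: (60 − 89.5)² / 89.5 = 9.7235
χ² = 3.2412 + 9.7235 = 12.9647 ≈ 12.965
Degrees of freedom = 2 − 1 = 1; critical value at α = 0.05 is 3.841.
Since 12.965 > 3.841, we reject the null hypothesis — the data do not fit the 3:1 ratio.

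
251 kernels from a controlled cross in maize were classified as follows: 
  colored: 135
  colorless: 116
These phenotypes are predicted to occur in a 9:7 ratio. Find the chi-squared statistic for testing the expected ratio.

0.620

Total ratio parts = 16. Expected numbers out of 251:
  colored: 251 × 9/16 = 141.1875
  colorless: 251 × 7/16 = 109.8125
χ² = Σ (O − E)² / E
  colored: (135 − 141.1875)² / 141.1875 = 0.2712
  colorless: (116 − 109.8125)² / 109.8125 = 0.3486
χ² = 0.2712 + 0.3486 = 0.6198 ≈ 0.620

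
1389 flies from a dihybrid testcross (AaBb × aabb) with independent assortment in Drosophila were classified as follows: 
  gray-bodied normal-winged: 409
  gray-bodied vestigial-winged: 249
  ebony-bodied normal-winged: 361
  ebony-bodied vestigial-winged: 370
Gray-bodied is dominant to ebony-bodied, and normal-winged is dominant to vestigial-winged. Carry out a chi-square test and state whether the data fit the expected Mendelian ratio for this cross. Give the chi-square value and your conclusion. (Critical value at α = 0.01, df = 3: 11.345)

40.814; not consistent

A dihybrid testcross with independent assortment gives a 1:1:1:1 ratio.
Under the 1:1:1:1 hypothesis (Σ ratio = 4, N = 1389):
  gray-bodied normal-winged: 1389 × 1/4 = 347.25
  gray-bodied vestigial-winged: 1389 × 1/4 = 347.25
  ebony-bodied normal-winged: 1389 × 1/4 = 347.25
  ebony-bodied vestigial-winged: 1389 × 1/4 = 347.25
χ² = Σ (O − E)² / E
  gray-bodied normal-winged: (409 − 347.25)² / 347.25 = 10.9807
  gray-bodied vestigial-winged: (249 − 347.25)² / 347.25 = 27.7986
  ebony-bodied normal-winged: (361 − 347.25)² / 347.25 = 0.5445
  ebony-bodied vestigial-winged: (370 − 347.25)² / 347.25 = 1.4905
χ² = 10.9807 + 27.7986 + 0.5445 + 1.4905 = 40.8143 ≈ 40.814
Degrees of freedom = 4 − 1 = 3; critical value at α = 0.01 is 11.345.
Since 40.814 > 11.345, we reject the null hypothesis — the data do not fit the 1:1:1:1 ratio.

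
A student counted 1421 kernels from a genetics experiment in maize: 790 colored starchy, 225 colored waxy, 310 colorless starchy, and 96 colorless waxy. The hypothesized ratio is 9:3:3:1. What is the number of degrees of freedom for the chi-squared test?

A goodness-of-fit test with 4 phenotype classes has df = 4 − 1 = 3.

3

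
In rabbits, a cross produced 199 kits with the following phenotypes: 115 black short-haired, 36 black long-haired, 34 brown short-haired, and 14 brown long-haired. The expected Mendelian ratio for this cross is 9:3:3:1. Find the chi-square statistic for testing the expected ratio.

0.620

Total ratio parts = 16. Expected numbers out of 199:
  black short-haired: 199 × 9/16 = 111.9375
  black long-haired: 199 × 3/16 = 37.3125
  brown short-haired: 199 × 3/16 = 37.3125
  brown long-haired: 199 × 1/16 = 12.4375
χ² = Σ (O − E)² / E
  black short-haired: (115 − 111.9375)² / 111.9375 = 0.0838
  black long-haired: (36 − 37.3125)² / 37.3125 = 0.0462
  brown short-haired: (34 − 37.3125)² / 37.3125 = 0.2941
  brown long-haired: (14 − 12.4375)² / 12.4375 = 0.1963
χ² = 0.0838 + 0.0462 + 0.2941 + 0.1963 = 0.6204 ≈ 0.620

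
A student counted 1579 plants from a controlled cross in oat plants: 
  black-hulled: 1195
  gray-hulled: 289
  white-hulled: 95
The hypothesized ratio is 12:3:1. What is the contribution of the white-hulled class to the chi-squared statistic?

0.138

Under the 12:3:1 hypothesis (Σ ratio = 16, N = 1579):
  black-hulled: 1579 × 12/16 = 1184.25
  gray-hulled: 1579 × 3/16 = 296.0625
  white-hulled: 1579 × 1/16 = 98.6875
Contribution of white-hulled: (95 − 98.6875)² / 98.6875 = 0.1378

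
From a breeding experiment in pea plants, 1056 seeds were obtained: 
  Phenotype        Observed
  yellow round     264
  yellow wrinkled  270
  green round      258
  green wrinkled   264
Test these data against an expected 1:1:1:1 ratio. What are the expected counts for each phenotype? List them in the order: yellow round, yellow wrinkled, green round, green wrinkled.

264, 264, 264, 264

The 1:1:1:1 ratio has 4 parts, so with N = 1056 the expected counts are:
  yellow round: 1056 × 1/4 = 264
  yellow wrinkled: 1056 × 1/4 = 264
  green round: 1056 × 1/4 = 264
  green wrinkled: 1056 × 1/4 = 264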